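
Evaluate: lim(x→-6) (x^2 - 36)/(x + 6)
This is a standard limit.

Factor or rationalize the expression:
  lim(x→-6) (x^2 - 36)/(x + 6) = -12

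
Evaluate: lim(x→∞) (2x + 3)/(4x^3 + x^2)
This is an ∞/∞ indeterminate form.

Apply L'Hôpital's rule: differentiate numerator and denominator separately.
  f(x) = 2·x + 3   ⇒   f'(x) = 2
  g(x) = 4·x^3 + x^2   ⇒   g'(x) = 12·x^2 + 2·x
  lim(x→∞) f'(x)/g'(x) = lim(x→∞) (2)/(12·x^2 + 2·x)
  = 0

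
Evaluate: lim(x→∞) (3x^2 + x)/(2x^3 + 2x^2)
This is an ∞/∞ indeterminate form.

Apply L'Hôpital's rule: differentiate numerator and denominator separately.
  f(x) = 3·x^2 + x   ⇒   f'(x) = 6·x + 1
  g(x) = 2·x^3 + 2·x^2   ⇒   g'(x) = 6·x^2 + 4·x
  lim(x→∞) f'(x)/g'(x) = lim(x→∞) (6·x + 1)/(6·x^2 + 4·x)
  = 0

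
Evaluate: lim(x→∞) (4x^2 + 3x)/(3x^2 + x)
This is an ∞/∞ indeterminate form.

Apply L'Hôpital's rule: differentiate numerator and denominator separately.
  f(x) = 4·x^2 + 3·x   ⇒   f'(x) = 8·x + 3
  g(x) = 3·x^2 + x   ⇒   g'(x) = 6·x + 1
  lim(x→∞) f'(x)/g'(x) = lim(x→∞) (8·x + 3)/(6·x + 1)
  = 4/3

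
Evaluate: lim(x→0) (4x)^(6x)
This is an exponential indeterminate form.

For exponential indeterminate forms, take the natural log:
  Let L = lim(x→0) (4x)^(6x)
  Then ln(L) = lim(x→0) [exponent × ln(base)]
  Evaluate using L'Hôpital or standard limits, then exponentiate.
  L = 1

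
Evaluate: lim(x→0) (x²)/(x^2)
This is a 0/0 indeterminate form.

Apply L'Hôpital's rule: differentiate numerator and denominator separately.
  f(x) = x^2   ⇒   f'(x) = 2·x
  g(x) = x^2   ⇒   g'(x) = 2·x
  lim(x→0) f'(x)/g'(x) = lim(x→0) (2·x)/(2·x)
  = 1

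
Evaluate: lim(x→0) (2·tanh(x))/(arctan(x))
This is a 0/0 indeterminate form.

Apply L'Hôpital's rule: differentiate numerator and denominator separately.
  f(x) = 2·tanh(x)   ⇒   f'(x) = 2 - 2·tanh(x)^2
  g(x) = atan(x)   ⇒   g'(x) = 1/(x^2 + 1)
  lim(x→0) f'(x)/g'(x) = lim(x→0) (2 - 2·tanh(x)^2)/(1/(x^2 + 1))
  = 2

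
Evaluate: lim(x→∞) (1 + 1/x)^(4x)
This is an exponential indeterminate form.

For exponential indeterminate forms, take the natural log:
  Let L = lim(x→∞) (1 + 1/x)^(4x)
  Then ln(L) = lim(x→∞) [exponent × ln(base)]
  Evaluate using L'Hôpital or standard limits, then exponentiate.
  L = e^(4)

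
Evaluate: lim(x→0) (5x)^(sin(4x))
This is an exponential indeterminate form.

For exponential indeterminate forms, take the natural log:
  Let L = lim(x→0) (5x)^(sin(4x))
  Then ln(L) = lim(x→0) [exponent × ln(base)]
  Evaluate using L'Hôpital or standard limits, then exponentiate.
  L = 1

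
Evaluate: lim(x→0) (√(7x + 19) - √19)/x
This is a standard limit.

Factor or rationalize the expression:
  lim(x→0) (√(7x + 19) - √19)/x = 7·sqrt(19)/38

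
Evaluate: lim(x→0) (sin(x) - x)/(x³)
This is a 0/0 indeterminate form.

Apply L'Hôpital's rule: differentiate numerator and denominator separately.
  f(x) = -x + sin(x)   ⇒   f'(x) = cos(x) - 1
  g(x) = x^3   ⇒   g'(x) = 3·x^2
  lim(x→0) f'(x)/g'(x) = lim(x→0) (cos(x) - 1)/(3·x^2)
  = -1/6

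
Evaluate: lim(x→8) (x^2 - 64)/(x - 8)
This is a standard limit.

Factor or rationalize the expression:
  lim(x→8) (x^2 - 64)/(x - 8) = 16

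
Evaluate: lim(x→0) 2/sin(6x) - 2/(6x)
This is an ∞-∞ indeterminate form.

Combine fractions or rationalize to convert ∞-∞ to 0/0 form:
  lim(x→0) 2/sin(6x) - 2/(6x) = 0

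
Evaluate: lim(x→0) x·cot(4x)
This is a 0·∞ indeterminate form.

Rewrite 0·∞ as a quotient (0/0 or ∞/∞ form), then apply L'Hôpital's rule:
  lim(x→0) x·cot(4x) = 1/4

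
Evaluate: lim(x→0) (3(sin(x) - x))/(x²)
This is a 0/0 indeterminate form.

Apply L'Hôpital's rule: differentiate numerator and denominator separately.
  f(x) = -3·x + 3·sin(x)   ⇒   f'(x) = 3·cos(x) - 3
  g(x) = x^2   ⇒   g'(x) = 2·x
  lim(x→0) f'(x)/g'(x) = lim(x→0) (3·cos(x) - 3)/(2·x)
  = 0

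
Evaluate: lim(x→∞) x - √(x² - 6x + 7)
This is an ∞-∞ indeterminate form.

Combine fractions or rationalize to convert ∞-∞ to 0/0 form:
  lim(x→∞) x - √(x² - 6x + 7) = 3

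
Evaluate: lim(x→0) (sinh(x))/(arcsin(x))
This is a 0/0 indeterminate form.

Apply L'Hôpital's rule: differentiate numerator and denominator separately.
  f(x) = sinh(x)   ⇒   f'(x) = cosh(x)
  g(x) = asin(x)   ⇒   g'(x) = 1/sqrt(1 - x^2)
  lim(x→0) f'(x)/g'(x) = lim(x→0) (cosh(x))/(1/sqrt(1 - x^2))
  = 1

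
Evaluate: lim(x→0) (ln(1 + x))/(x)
This is a 0/0 indeterminate form.

Apply L'Hôpital's rule: differentiate numerator and denominator separately.
  f(x) = ln(x + 1)   ⇒   f'(x) = 1/(x + 1)
  g(x) = x   ⇒   g'(x) = 1
  lim(x→0) f'(x)/g'(x) = lim(x→0) (1/(x + 1))/(1)
  = 1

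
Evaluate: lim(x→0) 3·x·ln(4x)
This is a 0·∞ indeterminate form.

Rewrite 0·∞ as a quotient (0/0 or ∞/∞ form), then apply L'Hôpital's rule:
  lim(x→0) 3·x·ln(4x) = 0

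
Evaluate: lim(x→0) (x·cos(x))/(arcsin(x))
This is a 0/0 indeterminate form.

Apply L'Hôpital's rule: differentiate numerator and denominator separately.
  f(x) = x·cos(x)   ⇒   f'(x) = -x·sin(x) + cos(x)
  g(x) = asin(x)   ⇒   g'(x) = 1/sqrt(1 - x^2)
  lim(x→0) f'(x)/g'(x) = lim(x→0) (-x·sin(x) + cos(x))/(1/sqrt(1 - x^2))
  = 1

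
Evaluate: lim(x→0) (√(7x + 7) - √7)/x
This is a standard limit.

Factor or rationalize the expression:
  lim(x→0) (√(7x + 7) - √7)/x = sqrt(7)/2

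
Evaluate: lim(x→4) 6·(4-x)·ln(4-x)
This is a 0·∞ indeterminate form.

Rewrite 0·∞ as a quotient (0/0 or ∞/∞ form), then apply L'Hôpital's rule:
  lim(x→4) 6·(4-x)·ln(4-x) = 0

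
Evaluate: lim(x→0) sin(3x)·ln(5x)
This is a 0·∞ indeterminate form.

Rewrite 0·∞ as a quotient (0/0 or ∞/∞ form), then apply L'Hôpital's rule:
  lim(x→0) sin(3x)·ln(5x) = 0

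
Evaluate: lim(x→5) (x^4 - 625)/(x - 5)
This is a standard limit.

Factor or rationalize the expression:
  lim(x→5) (x^4 - 625)/(x - 5) = 500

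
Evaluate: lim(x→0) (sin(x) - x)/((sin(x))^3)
This is a 0/0 indeterminate form.

Apply L'Hôpital's rule: differentiate numerator and denominator separately.
  f(x) = -x + sin(x)   ⇒   f'(x) = cos(x) - 1
  g(x) = sin(x)^3   ⇒   g'(x) = 3·sin(x)^2·cos(x)
  lim(x→0) f'(x)/g'(x) = lim(x→0) (cos(x) - 1)/(3·sin(x)^2·cos(x))
  = -1/6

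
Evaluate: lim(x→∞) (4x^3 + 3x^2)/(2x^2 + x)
This is an ∞/∞ indeterminate form.

Apply L'Hôpital's rule: differentiate numerator and denominator separately.
  f(x) = 4·x^3 + 3·x^2   ⇒   f'(x) = 12·x^2 + 6·x
  g(x) = 2·x^2 + x   ⇒   g'(x) = 4·x + 1
  lim(x→∞) f'(x)/g'(x) = lim(x→∞) (12·x^2 + 6·x)/(4·x + 1)
  = ∞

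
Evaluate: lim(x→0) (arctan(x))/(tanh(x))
This is a 0/0 indeterminate form.

Apply L'Hôpital's rule: differentiate numerator and denominator separately.
  f(x) = atan(x)   ⇒   f'(x) = 1/(x^2 + 1)
  g(x) = tanh(x)   ⇒   g'(x) = 1 - tanh(x)^2
  lim(x→0) f'(x)/g'(x) = lim(x→0) (1/(x^2 + 1))/(1 - tanh(x)^2)
  = 1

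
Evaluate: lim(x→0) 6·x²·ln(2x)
This is a 0·∞ indeterminate form.

Rewrite 0·∞ as a quotient (0/0 or ∞/∞ form), then apply L'Hôpital's rule:
  lim(x→0) 6·x²·ln(2x) = 0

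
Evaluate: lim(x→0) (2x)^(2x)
This is an exponential indeterminate form.

For exponential indeterminate forms, take the natural log:
  Let L = lim(x→0) (2x)^(2x)
  Then ln(L) = lim(x→0) [exponent × ln(base)]
  Evaluate using L'Hôpital or standard limits, then exponentiate.
  L = 1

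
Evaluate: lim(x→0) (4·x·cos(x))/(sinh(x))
This is a 0/0 indeterminate form.

Apply L'Hôpital's rule: differentiate numerator and denominator separately.
  f(x) = 4·x·cos(x)   ⇒   f'(x) = -4·x·sin(x) + 4·cos(x)
  g(x) = sinh(x)   ⇒   g'(x) = cosh(x)
  lim(x→0) f'(x)/g'(x) = lim(x→0) (-4·x·sin(x) + 4·cos(x))/(cosh(x))
  = 4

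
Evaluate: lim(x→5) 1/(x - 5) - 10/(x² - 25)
This is an ∞-∞ indeterminate form.

Combine fractions or rationalize to convert ∞-∞ to 0/0 form:
  lim(x→5) 1/(x - 5) - 10/(x² - 25) = 1/10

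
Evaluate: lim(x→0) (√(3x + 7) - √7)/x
This is a standard limit.

Factor or rationalize the expression:
  lim(x→0) (√(3x + 7) - √7)/x = 3·sqrt(7)/14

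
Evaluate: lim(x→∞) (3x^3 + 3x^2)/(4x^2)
This is an ∞/∞ indeterminate form.

Apply L'Hôpital's rule: differentiate numerator and denominator separately.
  f(x) = 3·x^3 + 3·x^2   ⇒   f'(x) = 9·x^2 + 6·x
  g(x) = 4·x^2   ⇒   g'(x) = 8·x
  lim(x→∞) f'(x)/g'(x) = lim(x→∞) (9·x^2 + 6·x)/(8·x)
  = ∞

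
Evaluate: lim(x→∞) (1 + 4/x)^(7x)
This is an exponential indeterminate form.

For exponential indeterminate forms, take the natural log:
  Let L = lim(x→∞) (1 + 4/x)^(7x)
  Then ln(L) = lim(x→∞) [exponent × ln(base)]
  Evaluate using L'Hôpital or standard limits, then exponentiate.
  L = e^(28)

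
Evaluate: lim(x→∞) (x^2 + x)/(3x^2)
This is an ∞/∞ indeterminate form.

Apply L'Hôpital's rule: differentiate numerator and denominator separately.
  f(x) = x^2 + x   ⇒   f'(x) = 2·x + 1
  g(x) = 3·x^2   ⇒   g'(x) = 6·x
  lim(x→∞) f'(x)/g'(x) = lim(x→∞) (2·x + 1)/(6·x)
  = 1/3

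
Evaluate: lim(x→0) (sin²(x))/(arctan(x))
This is a 0/0 indeterminate form.

Apply L'Hôpital's rule: differentiate numerator and denominator separately.
  f(x) = sin(x)^2   ⇒   f'(x) = 2·sin(x)·cos(x)
  g(x) = atan(x)   ⇒   g'(x) = 1/(x^2 + 1)
  lim(x→0) f'(x)/g'(x) = lim(x→0) (2·sin(x)·cos(x))/(1/(x^2 + 1))
  = 0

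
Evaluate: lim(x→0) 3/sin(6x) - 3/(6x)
This is an ∞-∞ indeterminate form.

Combine fractions or rationalize to convert ∞-∞ to 0/0 form:
  lim(x→0) 3/sin(6x) - 3/(6x) = 0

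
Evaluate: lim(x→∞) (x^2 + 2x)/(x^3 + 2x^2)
This is an ∞/∞ indeterminate form.

Apply L'Hôpital's rule: differentiate numerator and denominator separately.
  f(x) = x^2 + 2·x   ⇒   f'(x) = 2·x + 2
  g(x) = x^3 + 2·x^2   ⇒   g'(x) = 3·x^2 + 4·x
  lim(x→∞) f'(x)/g'(x) = lim(x→∞) (2·x + 2)/(3·x^2 + 4·x)
  = 0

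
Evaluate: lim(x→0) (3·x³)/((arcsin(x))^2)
This is a 0/0 indeterminate form.

Apply L'Hôpital's rule: differentiate numerator and denominator separately.
  f(x) = 3·x^3   ⇒   f'(x) = 9·x^2
  g(x) = asin(x)^2   ⇒   g'(x) = 2·asin(x)/sqrt(1 - x^2)
  lim(x→0) f'(x)/g'(x) = lim(x→0) (9·x^2)/(2·asin(x)/sqrt(1 - x^2))
  = 0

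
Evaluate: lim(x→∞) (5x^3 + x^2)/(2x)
This is an ∞/∞ indeterminate form.

Apply L'Hôpital's rule: differentiate numerator and denominator separately.
  f(x) = 5·x^3 + x^2   ⇒   f'(x) = 15·x^2 + 2·x
  g(x) = 2·x   ⇒   g'(x) = 2
  lim(x→∞) f'(x)/g'(x) = lim(x→∞) (15·x^2 + 2·x)/(2)
  = ∞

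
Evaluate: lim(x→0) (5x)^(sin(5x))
This is an exponential indeterminate form.

For exponential indeterminate forms, take the natural log:
  Let L = lim(x→0) (5x)^(sin(5x))
  Then ln(L) = lim(x→0) [exponent × ln(base)]
  Evaluate using L'Hôpital or standard limits, then exponentiate.
  L = 1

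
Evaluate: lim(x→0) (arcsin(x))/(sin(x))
This is a 0/0 indeterminate form.

Apply L'Hôpital's rule: differentiate numerator and denominator separately.
  f(x) = asin(x)   ⇒   f'(x) = 1/sqrt(1 - x^2)
  g(x) = sin(x)   ⇒   g'(x) = cos(x)
  lim(x→0) f'(x)/g'(x) = lim(x→0) (1/sqrt(1 - x^2))/(cos(x))
  = 1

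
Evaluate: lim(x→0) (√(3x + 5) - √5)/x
This is a standard limit.

Factor or rationalize the expression:
  lim(x→0) (√(3x + 5) - √5)/x = 3·sqrt(5)/10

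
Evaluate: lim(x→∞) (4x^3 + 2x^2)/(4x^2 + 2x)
This is an ∞/∞ indeterminate form.

Apply L'Hôpital's rule: differentiate numerator and denominator separately.
  f(x) = 4·x^3 + 2·x^2   ⇒   f'(x) = 12·x^2 + 4·x
  g(x) = 4·x^2 + 2·x   ⇒   g'(x) = 8·x + 2
  lim(x→∞) f'(x)/g'(x) = lim(x→∞) (12·x^2 + 4·x)/(8·x + 2)
  = ∞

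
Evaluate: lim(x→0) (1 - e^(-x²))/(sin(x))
This is a 0/0 indeterminate form.

Apply L'Hôpital's rule: differentiate numerator and denominator separately.
  f(x) = 1 - e^(-x^2)   ⇒   f'(x) = 2·x·e^(-x^2)
  g(x) = sin(x)   ⇒   g'(x) = cos(x)
  lim(x→0) f'(x)/g'(x) = lim(x→0) (2·x·e^(-x^2))/(cos(x))
  = 0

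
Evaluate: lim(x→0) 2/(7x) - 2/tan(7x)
This is an ∞-∞ indeterminate form.

Combine fractions or rationalize to convert ∞-∞ to 0/0 form:
  lim(x→0) 2/(7x) - 2/tan(7x) = 0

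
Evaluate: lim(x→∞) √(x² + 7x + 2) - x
This is an ∞-∞ indeterminate form.

Combine fractions or rationalize to convert ∞-∞ to 0/0 form:
  lim(x→∞) √(x² + 7x + 2) - x = 7/2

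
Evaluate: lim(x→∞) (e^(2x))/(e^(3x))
This is an ∞/∞ indeterminate form.

Apply L'Hôpital's rule: differentiate numerator and denominator separately.
  f(x) = e^(2·x)   ⇒   f'(x) = 2·e^(2·x)
  g(x) = e^(3·x)   ⇒   g'(x) = 3·e^(3·x)
  lim(x→∞) f'(x)/g'(x) = lim(x→∞) (2·e^(2·x))/(3·e^(3·x))
  = 0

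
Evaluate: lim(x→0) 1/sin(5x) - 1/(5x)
This is an ∞-∞ indeterminate form.

Combine fractions or rationalize to convert ∞-∞ to 0/0 form:
  lim(x→0) 1/sin(5x) - 1/(5x) = 0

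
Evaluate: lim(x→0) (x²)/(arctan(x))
This is a 0/0 indeterminate form.

Apply L'Hôpital's rule: differentiate numerator and denominator separately.
  f(x) = x^2   ⇒   f'(x) = 2·x
  g(x) = atan(x)   ⇒   g'(x) = 1/(x^2 + 1)
  lim(x→0) f'(x)/g'(x) = lim(x→0) (2·x)/(1/(x^2 + 1))
  = 0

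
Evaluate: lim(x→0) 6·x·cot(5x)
This is a 0·∞ indeterminate form.

Rewrite 0·∞ as a quotient (0/0 or ∞/∞ form), then apply L'Hôpital's rule:
  lim(x→0) 6·x·cot(5x) = 6/5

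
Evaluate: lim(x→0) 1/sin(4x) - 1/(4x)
This is an ∞-∞ indeterminate form.

Combine fractions or rationalize to convert ∞-∞ to 0/0 form:
  lim(x→0) 1/sin(4x) - 1/(4x) = 0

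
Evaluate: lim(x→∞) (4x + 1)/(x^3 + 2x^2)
This is an ∞/∞ indeterminate form.

Apply L'Hôpital's rule: differentiate numerator and denominator separately.
  f(x) = 4·x + 1   ⇒   f'(x) = 4
  g(x) = x^3 + 2·x^2   ⇒   g'(x) = 3·x^2 + 4·x
  lim(x→∞) f'(x)/g'(x) = lim(x→∞) (4)/(3·x^2 + 4·x)
  = 0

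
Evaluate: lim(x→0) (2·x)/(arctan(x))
This is a 0/0 indeterminate form.

Apply L'Hôpital's rule: differentiate numerator and denominator separately.
  f(x) = 2·x   ⇒   f'(x) = 2
  g(x) = atan(x)   ⇒   g'(x) = 1/(x^2 + 1)
  lim(x→0) f'(x)/g'(x) = lim(x→0) (2)/(1/(x^2 + 1))
  = 2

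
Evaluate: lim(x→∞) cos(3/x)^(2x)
This is an exponential indeterminate form.

For exponential indeterminate forms, take the natural log:
  Let L = lim(x→∞) cos(3/x)^(2x)
  Then ln(L) = lim(x→∞) [exponent × ln(base)]
  Evaluate using L'Hôpital or standard limits, then exponentiate.
  L = 1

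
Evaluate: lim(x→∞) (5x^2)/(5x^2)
This is an ∞/∞ indeterminate form.

Apply L'Hôpital's rule: differentiate numerator and denominator separately.
  f(x) = 5·x^2   ⇒   f'(x) = 10·x
  g(x) = 5·x^2   ⇒   g'(x) = 10·x
  lim(x→∞) f'(x)/g'(x) = lim(x→∞) (10·x)/(10·x)
  = 1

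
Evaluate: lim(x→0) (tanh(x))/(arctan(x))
This is a 0/0 indeterminate form.

Apply L'Hôpital's rule: differentiate numerator and denominator separately.
  f(x) = tanh(x)   ⇒   f'(x) = 1 - tanh(x)^2
  g(x) = atan(x)   ⇒   g'(x) = 1/(x^2 + 1)
  lim(x→0) f'(x)/g'(x) = lim(x→0) (1 - tanh(x)^2)/(1/(x^2 + 1))
  = 1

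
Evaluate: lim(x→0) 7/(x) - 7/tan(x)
This is an ∞-∞ indeterminate form.

Combine fractions or rationalize to convert ∞-∞ to 0/0 form:
  lim(x→0) 7/(x) - 7/tan(x) = 0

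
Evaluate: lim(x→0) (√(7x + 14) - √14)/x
This is a standard limit.

Factor or rationalize the expression:
  lim(x→0) (√(7x + 14) - √14)/x = sqrt(14)/4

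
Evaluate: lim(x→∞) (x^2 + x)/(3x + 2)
This is an ∞/∞ indeterminate form.

Apply L'Hôpital's rule: differentiate numerator and denominator separately.
  f(x) = x^2 + x   ⇒   f'(x) = 2·x + 1
  g(x) = 3·x + 2   ⇒   g'(x) = 3
  lim(x→∞) f'(x)/g'(x) = lim(x→∞) (2·x + 1)/(3)
  = ∞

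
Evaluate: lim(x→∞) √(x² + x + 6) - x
This is an ∞-∞ indeterminate form.

Combine fractions or rationalize to convert ∞-∞ to 0/0 form:
  lim(x→∞) √(x² + x + 6) - x = 1/2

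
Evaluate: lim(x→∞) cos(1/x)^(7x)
This is an exponential indeterminate form.

For exponential indeterminate forms, take the natural log:
  Let L = lim(x→∞) cos(1/x)^(7x)
  Then ln(L) = lim(x→∞) [exponent × ln(base)]
  Evaluate using L'Hôpital or standard limits, then exponentiate.
  L = 1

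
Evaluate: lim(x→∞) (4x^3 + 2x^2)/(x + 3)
This is an ∞/∞ indeterminate form.

Apply L'Hôpital's rule: differentiate numerator and denominator separately.
  f(x) = 4·x^3 + 2·x^2   ⇒   f'(x) = 12·x^2 + 4·x
  g(x) = x + 3   ⇒   g'(x) = 1
  lim(x→∞) f'(x)/g'(x) = lim(x→∞) (12·x^2 + 4·x)/(1)
  = ∞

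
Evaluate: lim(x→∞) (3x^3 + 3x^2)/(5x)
This is an ∞/∞ indeterminate form.

Apply L'Hôpital's rule: differentiate numerator and denominator separately.
  f(x) = 3·x^3 + 3·x^2   ⇒   f'(x) = 9·x^2 + 6·x
  g(x) = 5·x   ⇒   g'(x) = 5
  lim(x→∞) f'(x)/g'(x) = lim(x→∞) (9·x^2 + 6·x)/(5)
  = ∞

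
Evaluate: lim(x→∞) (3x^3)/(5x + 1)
This is an ∞/∞ indeterminate form.

Apply L'Hôpital's rule: differentiate numerator and denominator separately.
  f(x) = 3·x^3   ⇒   f'(x) = 9·x^2
  g(x) = 5·x + 1   ⇒   g'(x) = 5
  lim(x→∞) f'(x)/g'(x) = lim(x→∞) (9·x^2)/(5)
  = ∞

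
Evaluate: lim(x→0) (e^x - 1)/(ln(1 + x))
This is a 0/0 indeterminate form.

Apply L'Hôpital's rule: differentiate numerator and denominator separately.
  f(x) = e^(x) - 1   ⇒   f'(x) = e^(x)
  g(x) = ln(x + 1)   ⇒   g'(x) = 1/(x + 1)
  lim(x→0) f'(x)/g'(x) = lim(x→0) (e^(x))/(1/(x + 1))
  = 1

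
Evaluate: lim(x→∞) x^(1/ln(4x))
This is an exponential indeterminate form.

For exponential indeterminate forms, take the natural log:
  Let L = lim(x→∞) x^(1/ln(4x))
  Then ln(L) = lim(x→∞) [exponent × ln(base)]
  Evaluate using L'Hôpital or standard limits, then exponentiate.
  L = e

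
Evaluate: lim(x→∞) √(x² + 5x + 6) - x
This is an ∞-∞ indeterminate form.

Combine fractions or rationalize to convert ∞-∞ to 0/0 form:
  lim(x→∞) √(x² + 5x + 6) - x = 5/2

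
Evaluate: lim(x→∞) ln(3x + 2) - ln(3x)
This is an ∞-∞ indeterminate form.

Combine fractions or rationalize to convert ∞-∞ to 0/0 form:
  lim(x→∞) ln(3x + 2) - ln(3x) = 0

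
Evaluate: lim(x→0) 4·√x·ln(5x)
This is a 0·∞ indeterminate form.

Rewrite 0·∞ as a quotient (0/0 or ∞/∞ form), then apply L'Hôpital's rule:
  lim(x→0) 4·√x·ln(5x) = 0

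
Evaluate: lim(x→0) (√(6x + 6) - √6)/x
This is a standard limit.

Factor or rationalize the expression:
  lim(x→0) (√(6x + 6) - √6)/x = sqrt(6)/2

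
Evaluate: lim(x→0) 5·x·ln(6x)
This is a 0·∞ indeterminate form.

Rewrite 0·∞ as a quotient (0/0 or ∞/∞ form), then apply L'Hôpital's rule:
  lim(x→0) 5·x·ln(6x) = 0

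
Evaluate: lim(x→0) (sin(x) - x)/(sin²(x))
This is a 0/0 indeterminate form.

Apply L'Hôpital's rule: differentiate numerator and denominator separately.
  f(x) = -x + sin(x)   ⇒   f'(x) = cos(x) - 1
  g(x) = sin(x)^2   ⇒   g'(x) = 2·sin(x)·cos(x)
  lim(x→0) f'(x)/g'(x) = lim(x→0) (cos(x) - 1)/(2·sin(x)·cos(x))
  = 0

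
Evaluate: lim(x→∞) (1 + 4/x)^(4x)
This is an exponential indeterminate form.

For exponential indeterminate forms, take the natural log:
  Let L = lim(x→∞) (1 + 4/x)^(4x)
  Then ln(L) = lim(x→∞) [exponent × ln(base)]
  Evaluate using L'Hôpital or standard limits, then exponentiate.
  L = e^(16)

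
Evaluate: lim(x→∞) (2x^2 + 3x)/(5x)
This is an ∞/∞ indeterminate form.

Apply L'Hôpital's rule: differentiate numerator and denominator separately.
  f(x) = 2·x^2 + 3·x   ⇒   f'(x) = 4·x + 3
  g(x) = 5·x   ⇒   g'(x) = 5
  lim(x→∞) f'(x)/g'(x) = lim(x→∞) (4·x + 3)/(5)
  = ∞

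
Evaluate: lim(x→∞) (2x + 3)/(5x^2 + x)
This is an ∞/∞ indeterminate form.

Apply L'Hôpital's rule: differentiate numerator and denominator separately.
  f(x) = 2·x + 3   ⇒   f'(x) = 2
  g(x) = 5·x^2 + x   ⇒   g'(x) = 10·x + 1
  lim(x→∞) f'(x)/g'(x) = lim(x→∞) (2)/(10·x + 1)
  = 0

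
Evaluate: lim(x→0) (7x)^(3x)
This is an exponential indeterminate form.

For exponential indeterminate forms, take the natural log:
  Let L = lim(x→0) (7x)^(3x)
  Then ln(L) = lim(x→0) [exponent × ln(base)]
  Evaluate using L'Hôpital or standard limits, then exponentiate.
  L = 1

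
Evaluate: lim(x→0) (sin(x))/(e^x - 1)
This is a 0/0 indeterminate form.

Apply L'Hôpital's rule: differentiate numerator and denominator separately.
  f(x) = sin(x)   ⇒   f'(x) = cos(x)
  g(x) = e^(x) - 1   ⇒   g'(x) = e^(x)
  lim(x→0) f'(x)/g'(x) = lim(x→0) (cos(x))/(e^(x))
  = 1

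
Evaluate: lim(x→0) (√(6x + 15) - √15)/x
This is a standard limit.

Factor or rationalize the expression:
  lim(x→0) (√(6x + 15) - √15)/x = sqrt(15)/5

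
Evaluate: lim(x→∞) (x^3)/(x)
This is an ∞/∞ indeterminate form.

Apply L'Hôpital's rule: differentiate numerator and denominator separately.
  f(x) = x^3   ⇒   f'(x) = 3·x^2
  g(x) = x   ⇒   g'(x) = 1
  lim(x→∞) f'(x)/g'(x) = lim(x→∞) (3·x^2)/(1)
  = ∞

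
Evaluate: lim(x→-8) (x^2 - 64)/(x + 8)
This is a standard limit.

Factor or rationalize the expression:
  lim(x→-8) (x^2 - 64)/(x + 8) = -16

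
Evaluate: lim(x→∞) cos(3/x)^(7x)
This is an exponential indeterminate form.

For exponential indeterminate forms, take the natural log:
  Let L = lim(x→∞) cos(3/x)^(7x)
  Then ln(L) = lim(x→∞) [exponent × ln(base)]
  Evaluate using L'Hôpital or standard limits, then exponentiate.
  L = 1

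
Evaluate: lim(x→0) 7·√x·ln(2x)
This is a 0·∞ indeterminate form.

Rewrite 0·∞ as a quotient (0/0 or ∞/∞ form), then apply L'Hôpital's rule:
  lim(x→0) 7·√x·ln(2x) = 0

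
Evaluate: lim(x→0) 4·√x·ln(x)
This is a 0·∞ indeterminate form.

Rewrite 0·∞ as a quotient (0/0 or ∞/∞ form), then apply L'Hôpital's rule:
  lim(x→0) 4·√x·ln(x) = 0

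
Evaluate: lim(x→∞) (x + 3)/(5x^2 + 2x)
This is an ∞/∞ indeterminate form.

Apply L'Hôpital's rule: differentiate numerator and denominator separately.
  f(x) = x + 3   ⇒   f'(x) = 1
  g(x) = 5·x^2 + 2·x   ⇒   g'(x) = 10·x + 2
  lim(x→∞) f'(x)/g'(x) = lim(x→∞) (1)/(10·x + 2)
  = 0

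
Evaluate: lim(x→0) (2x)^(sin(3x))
This is an exponential indeterminate form.

For exponential indeterminate forms, take the natural log:
  Let L = lim(x→0) (2x)^(sin(3x))
  Then ln(L) = lim(x→0) [exponent × ln(base)]
  Evaluate using L'Hôpital or standard limits, then exponentiate.
  L = 1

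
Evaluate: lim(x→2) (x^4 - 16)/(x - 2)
This is a standard limit.

Factor or rationalize the expression:
  lim(x→2) (x^4 - 16)/(x - 2) = 32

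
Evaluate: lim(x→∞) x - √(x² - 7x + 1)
This is an ∞-∞ indeterminate form.

Combine fractions or rationalize to convert ∞-∞ to 0/0 form:
  lim(x→∞) x - √(x² - 7x + 1) = 7/2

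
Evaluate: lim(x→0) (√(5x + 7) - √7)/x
This is a standard limit.

Factor or rationalize the expression:
  lim(x→0) (√(5x + 7) - √7)/x = 5·sqrt(7)/14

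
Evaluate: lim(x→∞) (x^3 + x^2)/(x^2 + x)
This is an ∞/∞ indeterminate form.

Apply L'Hôpital's rule: differentiate numerator and denominator separately.
  f(x) = x^3 + x^2   ⇒   f'(x) = 3·x^2 + 2·x
  g(x) = x^2 + x   ⇒   g'(x) = 2·x + 1
  lim(x→∞) f'(x)/g'(x) = lim(x→∞) (3·x^2 + 2·x)/(2·x + 1)
  = ∞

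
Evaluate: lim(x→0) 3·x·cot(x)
This is a 0·∞ indeterminate form.

Rewrite 0·∞ as a quotient (0/0 or ∞/∞ form), then apply L'Hôpital's rule:
  lim(x→0) 3·x·cot(x) = 3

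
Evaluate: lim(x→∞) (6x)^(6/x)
This is an exponential indeterminate form.

For exponential indeterminate forms, take the natural log:
  Let L = lim(x→∞) (6x)^(6/x)
  Then ln(L) = lim(x→∞) [exponent × ln(base)]
  Evaluate using L'Hôpital or standard limits, then exponentiate.
  L = 1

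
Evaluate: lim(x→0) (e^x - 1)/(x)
This is a 0/0 indeterminate form.

Apply L'Hôpital's rule: differentiate numerator and denominator separately.
  f(x) = e^(x) - 1   ⇒   f'(x) = e^(x)
  g(x) = x   ⇒   g'(x) = 1
  lim(x→0) f'(x)/g'(x) = lim(x→0) (e^(x))/(1)
  = 1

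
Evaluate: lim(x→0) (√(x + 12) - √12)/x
This is a standard limit.

Factor or rationalize the expression:
  lim(x→0) (√(x + 12) - √12)/x = sqrt(3)/12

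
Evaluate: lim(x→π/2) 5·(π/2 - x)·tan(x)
This is a 0·∞ indeterminate form.

Rewrite 0·∞ as a quotient (0/0 or ∞/∞ form), then apply L'Hôpital's rule:
  lim(x→π/2) 5·(π/2 - x)·tan(x) = 5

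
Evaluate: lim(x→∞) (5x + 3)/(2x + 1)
This is an ∞/∞ indeterminate form.

Apply L'Hôpital's rule: differentiate numerator and denominator separately.
  f(x) = 5·x + 3   ⇒   f'(x) = 5
  g(x) = 2·x + 1   ⇒   g'(x) = 2
  lim(x→∞) f'(x)/g'(x) = lim(x→∞) (5)/(2)
  = 5/2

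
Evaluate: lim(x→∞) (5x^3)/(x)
This is an ∞/∞ indeterminate form.

Apply L'Hôpital's rule: differentiate numerator and denominator separately.
  f(x) = 5·x^3   ⇒   f'(x) = 15·x^2
  g(x) = x   ⇒   g'(x) = 1
  lim(x→∞) f'(x)/g'(x) = lim(x→∞) (15·x^2)/(1)
  = ∞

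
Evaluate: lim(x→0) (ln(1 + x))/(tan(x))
This is a 0/0 indeterminate form.

Apply L'Hôpital's rule: differentiate numerator and denominator separately.
  f(x) = ln(x + 1)   ⇒   f'(x) = 1/(x + 1)
  g(x) = tan(x)   ⇒   g'(x) = tan(x)^2 + 1
  lim(x→0) f'(x)/g'(x) = lim(x→0) (1/(x + 1))/(tan(x)^2 + 1)
  = 1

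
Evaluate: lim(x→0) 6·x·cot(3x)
This is a 0·∞ indeterminate form.

Rewrite 0·∞ as a quotient (0/0 or ∞/∞ form), then apply L'Hôpital's rule:
  lim(x→0) 6·x·cot(3x) = 2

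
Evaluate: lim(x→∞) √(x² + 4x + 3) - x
This is an ∞-∞ indeterminate form.

Combine fractions or rationalize to convert ∞-∞ to 0/0 form:
  lim(x→∞) √(x² + 4x + 3) - x = 2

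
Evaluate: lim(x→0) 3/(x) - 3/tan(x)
This is an ∞-∞ indeterminate form.

Combine fractions or rationalize to convert ∞-∞ to 0/0 form:
  lim(x→0) 3/(x) - 3/tan(x) = 0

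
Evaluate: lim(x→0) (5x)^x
This is an exponential indeterminate form.

For exponential indeterminate forms, take the natural log:
  Let L = lim(x→0) (5x)^x
  Then ln(L) = lim(x→0) [exponent × ln(base)]
  Evaluate using L'Hôpital or standard limits, then exponentiate.
  L = 1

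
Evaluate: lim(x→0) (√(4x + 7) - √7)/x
This is a standard limit.

Factor or rationalize the expression:
  lim(x→0) (√(4x + 7) - √7)/x = 2·sqrt(7)/7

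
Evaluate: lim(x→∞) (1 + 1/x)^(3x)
This is an exponential indeterminate form.

For exponential indeterminate forms, take the natural log:
  Let L = lim(x→∞) (1 + 1/x)^(3x)
  Then ln(L) = lim(x→∞) [exponent × ln(base)]
  Evaluate using L'Hôpital or standard limits, then exponentiate.
  L = e^(3)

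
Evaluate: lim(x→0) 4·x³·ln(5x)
This is a 0·∞ indeterminate form.

Rewrite 0·∞ as a quotient (0/0 or ∞/∞ form), then apply L'Hôpital's rule:
  lim(x→0) 4·x³·ln(5x) = 0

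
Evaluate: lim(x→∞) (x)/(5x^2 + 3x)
This is an ∞/∞ indeterminate form.

Apply L'Hôpital's rule: differentiate numerator and denominator separately.
  f(x) = x   ⇒   f'(x) = 1
  g(x) = 5·x^2 + 3·x   ⇒   g'(x) = 10·x + 3
  lim(x→∞) f'(x)/g'(x) = lim(x→∞) (1)/(10·x + 3)
  = 0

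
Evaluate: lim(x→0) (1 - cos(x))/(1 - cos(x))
This is a 0/0 indeterminate form.

Apply L'Hôpital's rule: differentiate numerator and denominator separately.
  f(x) = 1 - cos(x)   ⇒   f'(x) = sin(x)
  g(x) = 1 - cos(x)   ⇒   g'(x) = sin(x)
  lim(x→0) f'(x)/g'(x) = lim(x→0) (sin(x))/(sin(x))
  = 1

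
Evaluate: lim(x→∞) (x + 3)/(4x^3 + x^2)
This is an ∞/∞ indeterminate form.

Apply L'Hôpital's rule: differentiate numerator and denominator separately.
  f(x) = x + 3   ⇒   f'(x) = 1
  g(x) = 4·x^3 + x^2   ⇒   g'(x) = 12·x^2 + 2·x
  lim(x→∞) f'(x)/g'(x) = lim(x→∞) (1)/(12·x^2 + 2·x)
  = 0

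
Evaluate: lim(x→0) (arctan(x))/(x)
This is a 0/0 indeterminate form.

Apply L'Hôpital's rule: differentiate numerator and denominator separately.
  f(x) = atan(x)   ⇒   f'(x) = 1/(x^2 + 1)
  g(x) = x   ⇒   g'(x) = 1
  lim(x→0) f'(x)/g'(x) = lim(x→0) (1/(x^2 + 1))/(1)
  = 1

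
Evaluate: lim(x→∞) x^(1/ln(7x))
This is an exponential indeterminate form.

For exponential indeterminate forms, take the natural log:
  Let L = lim(x→∞) x^(1/ln(7x))
  Then ln(L) = lim(x→∞) [exponent × ln(base)]
  Evaluate using L'Hôpital or standard limits, then exponentiate.
  L = e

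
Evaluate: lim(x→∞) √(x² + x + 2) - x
This is an ∞-∞ indeterminate form.

Combine fractions or rationalize to convert ∞-∞ to 0/0 form:
  lim(x→∞) √(x² + x + 2) - x = 1/2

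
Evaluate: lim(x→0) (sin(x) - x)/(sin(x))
This is a 0/0 indeterminate form.

Apply L'Hôpital's rule: differentiate numerator and denominator separately.
  f(x) = -x + sin(x)   ⇒   f'(x) = cos(x) - 1
  g(x) = sin(x)   ⇒   g'(x) = cos(x)
  lim(x→0) f'(x)/g'(x) = lim(x→0) (cos(x) - 1)/(cos(x))
  = 0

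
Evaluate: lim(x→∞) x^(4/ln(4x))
This is an exponential indeterminate form.

For exponential indeterminate forms, take the natural log:
  Let L = lim(x→∞) x^(4/ln(4x))
  Then ln(L) = lim(x→∞) [exponent × ln(base)]
  Evaluate using L'Hôpital or standard limits, then exponentiate.
  L = e^(4)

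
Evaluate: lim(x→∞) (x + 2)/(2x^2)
This is an ∞/∞ indeterminate form.

Apply L'Hôpital's rule: differentiate numerator and denominator separately.
  f(x) = x + 2   ⇒   f'(x) = 1
  g(x) = 2·x^2   ⇒   g'(x) = 4·x
  lim(x→∞) f'(x)/g'(x) = lim(x→∞) (1)/(4·x)
  = 0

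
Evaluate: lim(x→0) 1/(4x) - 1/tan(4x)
This is an ∞-∞ indeterminate form.

Combine fractions or rationalize to convert ∞-∞ to 0/0 form:
  lim(x→0) 1/(4x) - 1/tan(4x) = 0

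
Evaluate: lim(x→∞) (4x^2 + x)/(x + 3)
This is an ∞/∞ indeterminate form.

Apply L'Hôpital's rule: differentiate numerator and denominator separately.
  f(x) = 4·x^2 + x   ⇒   f'(x) = 8·x + 1
  g(x) = x + 3   ⇒   g'(x) = 1
  lim(x→∞) f'(x)/g'(x) = lim(x→∞) (8·x + 1)/(1)
  = ∞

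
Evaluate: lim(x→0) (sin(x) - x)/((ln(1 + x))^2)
This is a 0/0 indeterminate form.

Apply L'Hôpital's rule: differentiate numerator and denominator separately.
  f(x) = -x + sin(x)   ⇒   f'(x) = cos(x) - 1
  g(x) = ln(x + 1)^2   ⇒   g'(x) = 2·ln(x + 1)/(x + 1)
  lim(x→0) f'(x)/g'(x) = lim(x→0) (cos(x) - 1)/(2·ln(x + 1)/(x + 1))
  = 0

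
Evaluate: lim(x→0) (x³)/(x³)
This is a 0/0 indeterminate form.

Apply L'Hôpital's rule: differentiate numerator and denominator separately.
  f(x) = x^3   ⇒   f'(x) = 3·x^2
  g(x) = x^3   ⇒   g'(x) = 3·x^2
  lim(x→0) f'(x)/g'(x) = lim(x→0) (3·x^2)/(3·x^2)
  = 1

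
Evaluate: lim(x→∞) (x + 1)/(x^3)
This is an ∞/∞ indeterminate form.

Apply L'Hôpital's rule: differentiate numerator and denominator separately.
  f(x) = x + 1   ⇒   f'(x) = 1
  g(x) = x^3   ⇒   g'(x) = 3·x^2
  lim(x→∞) f'(x)/g'(x) = lim(x→∞) (1)/(3·x^2)
  = 0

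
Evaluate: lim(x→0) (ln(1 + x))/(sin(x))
This is a 0/0 indeterminate form.

Apply L'Hôpital's rule: differentiate numerator and denominator separately.
  f(x) = ln(x + 1)   ⇒   f'(x) = 1/(x + 1)
  g(x) = sin(x)   ⇒   g'(x) = cos(x)
  lim(x→0) f'(x)/g'(x) = lim(x→0) (1/(x + 1))/(cos(x))
  = 1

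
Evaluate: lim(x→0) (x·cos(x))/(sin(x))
This is a 0/0 indeterminate form.

Apply L'Hôpital's rule: differentiate numerator and denominator separately.
  f(x) = x·cos(x)   ⇒   f'(x) = -x·sin(x) + cos(x)
  g(x) = sin(x)   ⇒   g'(x) = cos(x)
  lim(x→0) f'(x)/g'(x) = lim(x→0) (-x·sin(x) + cos(x))/(cos(x))
  = 1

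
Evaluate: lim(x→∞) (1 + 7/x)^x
This is an exponential indeterminate form.

For exponential indeterminate forms, take the natural log:
  Let L = lim(x→∞) (1 + 7/x)^x
  Then ln(L) = lim(x→∞) [exponent × ln(base)]
  Evaluate using L'Hôpital or standard limits, then exponentiate.
  L = e^(7)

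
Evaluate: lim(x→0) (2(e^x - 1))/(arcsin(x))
This is a 0/0 indeterminate form.

Apply L'Hôpital's rule: differentiate numerator and denominator separately.
  f(x) = 2·e^(x) - 2   ⇒   f'(x) = 2·e^(x)
  g(x) = asin(x)   ⇒   g'(x) = 1/sqrt(1 - x^2)
  lim(x→0) f'(x)/g'(x) = lim(x→0) (2·e^(x))/(1/sqrt(1 - x^2))
  = 2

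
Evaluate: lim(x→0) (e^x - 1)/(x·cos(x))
This is a 0/0 indeterminate form.

Apply L'Hôpital's rule: differentiate numerator and denominator separately.
  f(x) = e^(x) - 1   ⇒   f'(x) = e^(x)
  g(x) = x·cos(x)   ⇒   g'(x) = -x·sin(x) + cos(x)
  lim(x→0) f'(x)/g'(x) = lim(x→0) (e^(x))/(-x·sin(x) + cos(x))
  = 1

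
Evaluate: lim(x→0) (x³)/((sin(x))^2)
This is a 0/0 indeterminate form.

Apply L'Hôpital's rule: differentiate numerator and denominator separately.
  f(x) = x^3   ⇒   f'(x) = 3·x^2
  g(x) = sin(x)^2   ⇒   g'(x) = 2·sin(x)·cos(x)
  lim(x→0) f'(x)/g'(x) = lim(x→0) (3·x^2)/(2·sin(x)·cos(x))
  = 0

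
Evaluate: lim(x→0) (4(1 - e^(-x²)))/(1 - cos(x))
This is a 0/0 indeterminate form.

Apply L'Hôpital's rule: differentiate numerator and denominator separately.
  f(x) = 4 - 4·e^(-x^2)   ⇒   f'(x) = 8·x·e^(-x^2)
  g(x) = 1 - cos(x)   ⇒   g'(x) = sin(x)
  lim(x→0) f'(x)/g'(x) = lim(x→0) (8·x·e^(-x^2))/(sin(x))
  = 8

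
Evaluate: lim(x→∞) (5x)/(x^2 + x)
This is an ∞/∞ indeterminate form.

Apply L'Hôpital's rule: differentiate numerator and denominator separately.
  f(x) = 5·x   ⇒   f'(x) = 5
  g(x) = x^2 + x   ⇒   g'(x) = 2·x + 1
  lim(x→∞) f'(x)/g'(x) = lim(x→∞) (5)/(2·x + 1)
  = 0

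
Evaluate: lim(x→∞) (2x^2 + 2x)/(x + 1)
This is an ∞/∞ indeterminate form.

Apply L'Hôpital's rule: differentiate numerator and denominator separately.
  f(x) = 2·x^2 + 2·x   ⇒   f'(x) = 4·x + 2
  g(x) = x + 1   ⇒   g'(x) = 1
  lim(x→∞) f'(x)/g'(x) = lim(x→∞) (4·x + 2)/(1)
  = ∞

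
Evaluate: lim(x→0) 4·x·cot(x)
This is a 0·∞ indeterminate form.

Rewrite 0·∞ as a quotient (0/0 or ∞/∞ form), then apply L'Hôpital's rule:
  lim(x→0) 4·x·cot(x) = 4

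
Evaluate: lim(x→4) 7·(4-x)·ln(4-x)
This is a 0·∞ indeterminate form.

Rewrite 0·∞ as a quotient (0/0 or ∞/∞ form), then apply L'Hôpital's rule:
  lim(x→4) 7·(4-x)·ln(4-x) = 0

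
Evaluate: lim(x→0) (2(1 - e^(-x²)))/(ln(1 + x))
This is a 0/0 indeterminate form.

Apply L'Hôpital's rule: differentiate numerator and denominator separately.
  f(x) = 2 - 2·e^(-x^2)   ⇒   f'(x) = 4·x·e^(-x^2)
  g(x) = ln(x + 1)   ⇒   g'(x) = 1/(x + 1)
  lim(x→0) f'(x)/g'(x) = lim(x→0) (4·x·e^(-x^2))/(1/(x + 1))
  = 0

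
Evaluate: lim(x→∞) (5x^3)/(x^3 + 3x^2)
This is an ∞/∞ indeterminate form.

Apply L'Hôpital's rule: differentiate numerator and denominator separately.
  f(x) = 5·x^3   ⇒   f'(x) = 15·x^2
  g(x) = x^3 + 3·x^2   ⇒   g'(x) = 3·x^2 + 6·x
  lim(x→∞) f'(x)/g'(x) = lim(x→∞) (15·x^2)/(3·x^2 + 6·x)
  = 5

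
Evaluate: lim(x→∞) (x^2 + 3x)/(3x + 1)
This is an ∞/∞ indeterminate form.

Apply L'Hôpital's rule: differentiate numerator and denominator separately.
  f(x) = x^2 + 3·x   ⇒   f'(x) = 2·x + 3
  g(x) = 3·x + 1   ⇒   g'(x) = 3
  lim(x→∞) f'(x)/g'(x) = lim(x→∞) (2·x + 3)/(3)
  = ∞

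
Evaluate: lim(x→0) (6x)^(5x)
This is an exponential indeterminate form.

For exponential indeterminate forms, take the natural log:
  Let L = lim(x→0) (6x)^(5x)
  Then ln(L) = lim(x→0) [exponent × ln(base)]
  Evaluate using L'Hôpital or standard limits, then exponentiate.
  L = 1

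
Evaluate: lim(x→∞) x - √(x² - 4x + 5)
This is an ∞-∞ indeterminate form.

Combine fractions or rationalize to convert ∞-∞ to 0/0 form:
  lim(x→∞) x - √(x² - 4x + 5) = 2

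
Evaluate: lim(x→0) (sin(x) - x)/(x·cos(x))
This is a 0/0 indeterminate form.

Apply L'Hôpital's rule: differentiate numerator and denominator separately.
  f(x) = -x + sin(x)   ⇒   f'(x) = cos(x) - 1
  g(x) = x·cos(x)   ⇒   g'(x) = -x·sin(x) + cos(x)
  lim(x→0) f'(x)/g'(x) = lim(x→0) (cos(x) - 1)/(-x·sin(x) + cos(x))
  = 0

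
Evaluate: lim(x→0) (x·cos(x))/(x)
This is a 0/0 indeterminate form.

Apply L'Hôpital's rule: differentiate numerator and denominator separately.
  f(x) = x·cos(x)   ⇒   f'(x) = -x·sin(x) + cos(x)
  g(x) = x   ⇒   g'(x) = 1
  lim(x→0) f'(x)/g'(x) = lim(x→0) (-x·sin(x) + cos(x))/(1)
  = 1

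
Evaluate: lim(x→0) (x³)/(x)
This is a 0/0 indeterminate form.

Apply L'Hôpital's rule: differentiate numerator and denominator separately.
  f(x) = x^3   ⇒   f'(x) = 3·x^2
  g(x) = x   ⇒   g'(x) = 1
  lim(x→0) f'(x)/g'(x) = lim(x→0) (3·x^2)/(1)
  = 0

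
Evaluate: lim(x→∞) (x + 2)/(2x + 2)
This is an ∞/∞ indeterminate form.

Apply L'Hôpital's rule: differentiate numerator and denominator separately.
  f(x) = x + 2   ⇒   f'(x) = 1
  g(x) = 2·x + 2   ⇒   g'(x) = 2
  lim(x→∞) f'(x)/g'(x) = lim(x→∞) (1)/(2)
  = 1/2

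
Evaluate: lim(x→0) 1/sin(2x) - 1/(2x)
This is an ∞-∞ indeterminate form.

Combine fractions or rationalize to convert ∞-∞ to 0/0 form:
  lim(x→0) 1/sin(2x) - 1/(2x) = 0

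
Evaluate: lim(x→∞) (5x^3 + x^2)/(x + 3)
This is an ∞/∞ indeterminate form.

Apply L'Hôpital's rule: differentiate numerator and denominator separately.
  f(x) = 5·x^3 + x^2   ⇒   f'(x) = 15·x^2 + 2·x
  g(x) = x + 3   ⇒   g'(x) = 1
  lim(x→∞) f'(x)/g'(x) = lim(x→∞) (15·x^2 + 2·x)/(1)
  = ∞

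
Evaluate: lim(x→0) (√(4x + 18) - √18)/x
This is a standard limit.

Factor or rationalize the expression:
  lim(x→0) (√(4x + 18) - √18)/x = sqrt(2)/3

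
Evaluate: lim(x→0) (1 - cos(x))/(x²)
This is a 0/0 indeterminate form.

Apply L'Hôpital's rule: differentiate numerator and denominator separately.
  f(x) = 1 - cos(x)   ⇒   f'(x) = sin(x)
  g(x) = x^2   ⇒   g'(x) = 2·x
  lim(x→0) f'(x)/g'(x) = lim(x→0) (sin(x))/(2·x)
  = 1/2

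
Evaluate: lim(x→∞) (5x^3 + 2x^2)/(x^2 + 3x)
This is an ∞/∞ indeterminate form.

Apply L'Hôpital's rule: differentiate numerator and denominator separately.
  f(x) = 5·x^3 + 2·x^2   ⇒   f'(x) = 15·x^2 + 4·x
  g(x) = x^2 + 3·x   ⇒   g'(x) = 2·x + 3
  lim(x→∞) f'(x)/g'(x) = lim(x→∞) (15·x^2 + 4·x)/(2·x + 3)
  = ∞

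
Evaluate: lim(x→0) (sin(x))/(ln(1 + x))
This is a 0/0 indeterminate form.

Apply L'Hôpital's rule: differentiate numerator and denominator separately.
  f(x) = sin(x)   ⇒   f'(x) = cos(x)
  g(x) = ln(x + 1)   ⇒   g'(x) = 1/(x + 1)
  lim(x→0) f'(x)/g'(x) = lim(x→0) (cos(x))/(1/(x + 1))
  = 1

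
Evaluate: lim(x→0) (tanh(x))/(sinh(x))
This is a 0/0 indeterminate form.

Apply L'Hôpital's rule: differentiate numerator and denominator separately.
  f(x) = tanh(x)   ⇒   f'(x) = 1 - tanh(x)^2
  g(x) = sinh(x)   ⇒   g'(x) = cosh(x)
  lim(x→0) f'(x)/g'(x) = lim(x→0) (1 - tanh(x)^2)/(cosh(x))
  = 1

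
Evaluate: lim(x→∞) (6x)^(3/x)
This is an exponential indeterminate form.

For exponential indeterminate forms, take the natural log:
  Let L = lim(x→∞) (6x)^(3/x)
  Then ln(L) = lim(x→∞) [exponent × ln(base)]
  Evaluate using L'Hôpital or standard limits, then exponentiate.
  L = 1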